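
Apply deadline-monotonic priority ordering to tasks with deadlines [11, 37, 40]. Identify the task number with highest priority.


Sort tasks by relative deadline (ascending):
  Task 1: deadline = 11
  Task 2: deadline = 37
  Task 3: deadline = 40
Priority order (highest first): [1, 2, 3]
Highest priority task = 1

1


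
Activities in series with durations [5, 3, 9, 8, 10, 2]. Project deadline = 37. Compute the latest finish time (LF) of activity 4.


LF(activity 4) = deadline - sum of successor durations
Successors: activities 5 through 6 with durations [10, 2]
Sum of successor durations = 12
LF = 37 - 12 = 25

25


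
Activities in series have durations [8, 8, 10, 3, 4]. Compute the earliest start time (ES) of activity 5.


Activity 5 starts after activities 1 through 4 complete.
Predecessor durations: [8, 8, 10, 3]
ES = 8 + 8 + 10 + 3 = 29

29


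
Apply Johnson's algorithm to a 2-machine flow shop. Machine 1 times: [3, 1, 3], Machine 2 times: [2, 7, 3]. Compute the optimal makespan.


Apply Johnson's rule:
  Group 1 (a <= b): [(2, 1, 7), (3, 3, 3)]
  Group 2 (a > b): [(1, 3, 2)]
Optimal job order: [2, 3, 1]
Schedule:
  Job 2: M1 done at 1, M2 done at 8
  Job 3: M1 done at 4, M2 done at 11
  Job 1: M1 done at 7, M2 done at 13
Makespan = 13

13


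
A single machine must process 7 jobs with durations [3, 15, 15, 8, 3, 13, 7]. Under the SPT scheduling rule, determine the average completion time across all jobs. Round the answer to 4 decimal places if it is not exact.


Sort jobs by processing time (SPT order): [3, 3, 7, 8, 13, 15, 15]
Compute completion times sequentially:
  Job 1: processing = 3, completes at 3
  Job 2: processing = 3, completes at 6
  Job 3: processing = 7, completes at 13
  Job 4: processing = 8, completes at 21
  Job 5: processing = 13, completes at 34
  Job 6: processing = 15, completes at 49
  Job 7: processing = 15, completes at 64
Sum of completion times = 190
Average completion time = 190/7 = 27.1429

27.1429


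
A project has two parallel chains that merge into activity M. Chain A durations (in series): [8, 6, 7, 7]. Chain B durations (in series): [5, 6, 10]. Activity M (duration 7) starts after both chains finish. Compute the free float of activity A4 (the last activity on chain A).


ES(A4) = sum of predecessors on chain A = 21
EF(A4) = ES + duration = 21 + 7 = 28
Successor of A4 is M. ES(M) = max(sum(A), sum(B)) = max(28, 21) = 28
Free float = ES(successor) - EF(current) = 28 - 28 = 0

0


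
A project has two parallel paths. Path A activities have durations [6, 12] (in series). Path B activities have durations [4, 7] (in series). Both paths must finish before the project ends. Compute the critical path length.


Path A total = 6 + 12 = 18
Path B total = 4 + 7 = 11
Critical path = longest path = max(18, 11) = 18

18


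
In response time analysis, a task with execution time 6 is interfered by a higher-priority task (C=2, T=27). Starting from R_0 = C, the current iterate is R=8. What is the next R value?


R_next = C + ceil(R_prev / T_hp) * C_hp
ceil(8 / 27) = ceil(0.2963) = 1
Interference = 1 * 2 = 2
R_next = 6 + 2 = 8
R_next = R_prev, so the iteration has converged (response time = 8).

8


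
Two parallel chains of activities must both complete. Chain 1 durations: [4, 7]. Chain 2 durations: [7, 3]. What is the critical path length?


Path A total = 4 + 7 = 11
Path B total = 7 + 3 = 10
Critical path = longest path = max(11, 10) = 11

11


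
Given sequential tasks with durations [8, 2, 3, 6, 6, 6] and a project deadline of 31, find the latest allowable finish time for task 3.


LF(activity 3) = deadline - sum of successor durations
Successors: activities 4 through 6 with durations [6, 6, 6]
Sum of successor durations = 18
LF = 31 - 18 = 13

13


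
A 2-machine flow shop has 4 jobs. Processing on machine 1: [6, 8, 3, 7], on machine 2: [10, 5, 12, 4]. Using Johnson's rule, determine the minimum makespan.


Apply Johnson's rule:
  Group 1 (a <= b): [(3, 3, 12), (1, 6, 10)]
  Group 2 (a > b): [(2, 8, 5), (4, 7, 4)]
Optimal job order: [3, 1, 2, 4]
Schedule:
  Job 3: M1 done at 3, M2 done at 15
  Job 1: M1 done at 9, M2 done at 25
  Job 2: M1 done at 17, M2 done at 30
  Job 4: M1 done at 24, M2 done at 34
Makespan = 34

34


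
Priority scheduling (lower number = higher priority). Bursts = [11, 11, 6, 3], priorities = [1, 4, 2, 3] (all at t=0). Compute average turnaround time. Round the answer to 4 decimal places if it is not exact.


Sort by priority (ascending = highest first):
Order: [(1, 11), (2, 6), (3, 3), (4, 11)]
Completion times:
  Priority 1, burst=11, C=11
  Priority 2, burst=6, C=17
  Priority 3, burst=3, C=20
  Priority 4, burst=11, C=31
Average turnaround = 79/4 = 19.75

19.75


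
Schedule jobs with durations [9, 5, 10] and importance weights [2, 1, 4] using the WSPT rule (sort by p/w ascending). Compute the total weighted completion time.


Compute p/w ratios and sort ascending (WSPT): [(10, 4), (9, 2), (5, 1)]
Compute weighted completion times:
  Job (p=10,w=4): C=10, w*C=4*10=40
  Job (p=9,w=2): C=19, w*C=2*19=38
  Job (p=5,w=1): C=24, w*C=1*24=24
Total weighted completion time = 102

102


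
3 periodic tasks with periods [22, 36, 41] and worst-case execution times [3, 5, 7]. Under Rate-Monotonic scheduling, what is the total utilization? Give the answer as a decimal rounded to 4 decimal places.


Compute individual utilizations (exact fractions):
  Task 1: C/T = 3/22 (approx. 0.1364)
  Task 2: C/T = 5/36 (approx. 0.1389)
  Task 3: C/T = 7/41 (approx. 0.1707)
Total utilization U = 3/22 + 5/36 + 7/41 = 7241/16236
Rounded to 4 decimal places: U = 0.4460
RM (Liu & Layland) bound for 3 tasks = 0.779763; compare with U = 7241/16236 (approx. 0.445984)
U <= bound, so schedulable by RM sufficient condition.

0.4460


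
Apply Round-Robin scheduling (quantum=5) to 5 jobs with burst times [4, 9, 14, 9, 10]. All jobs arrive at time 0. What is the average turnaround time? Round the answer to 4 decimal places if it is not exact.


Time quantum = 5
Execution trace:
  J1 runs 4 units, time = 4
  J2 runs 5 units, time = 9
  J3 runs 5 units, time = 14
  J4 runs 5 units, time = 19
  J5 runs 5 units, time = 24
  J2 runs 4 units, time = 28
  J3 runs 5 units, time = 33
  J4 runs 4 units, time = 37
  J5 runs 5 units, time = 42
  J3 runs 4 units, time = 46
Finish times: [4, 28, 46, 37, 42]
Average turnaround = 157/5 = 31.4

31.4


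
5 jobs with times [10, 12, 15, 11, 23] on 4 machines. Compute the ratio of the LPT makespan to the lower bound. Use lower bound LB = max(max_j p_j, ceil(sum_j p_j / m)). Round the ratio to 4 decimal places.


LPT order: [23, 15, 12, 11, 10]
Machine loads after assignment: [23, 15, 12, 21]
LPT makespan = 23
Lower bound = max(max_job, ceil(total/4)) = max(23, 18) = 23
Ratio = 23 / 23 = 1.0

1.0


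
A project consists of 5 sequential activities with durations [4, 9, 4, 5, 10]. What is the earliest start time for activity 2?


Activity 2 starts after activities 1 through 1 complete.
Predecessor durations: [4]
ES = 4 = 4

4


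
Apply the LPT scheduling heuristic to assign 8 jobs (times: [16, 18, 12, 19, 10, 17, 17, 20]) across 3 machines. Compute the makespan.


Sort jobs in decreasing order (LPT): [20, 19, 18, 17, 17, 16, 12, 10]
Assign each job to the least loaded machine:
  Machine 1: jobs [20, 16, 10], load = 46
  Machine 2: jobs [19, 17], load = 36
  Machine 3: jobs [18, 17, 12], load = 47
Makespan = max load = 47

47


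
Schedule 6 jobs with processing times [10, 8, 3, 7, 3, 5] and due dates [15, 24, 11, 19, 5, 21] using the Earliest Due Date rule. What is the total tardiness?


Sort by due date (EDD order): [(3, 5), (3, 11), (10, 15), (7, 19), (5, 21), (8, 24)]
Compute completion times and tardiness:
  Job 1: p=3, d=5, C=3, tardiness=max(0,3-5)=0
  Job 2: p=3, d=11, C=6, tardiness=max(0,6-11)=0
  Job 3: p=10, d=15, C=16, tardiness=max(0,16-15)=1
  Job 4: p=7, d=19, C=23, tardiness=max(0,23-19)=4
  Job 5: p=5, d=21, C=28, tardiness=max(0,28-21)=7
  Job 6: p=8, d=24, C=36, tardiness=max(0,36-24)=12
Total tardiness = 24

24


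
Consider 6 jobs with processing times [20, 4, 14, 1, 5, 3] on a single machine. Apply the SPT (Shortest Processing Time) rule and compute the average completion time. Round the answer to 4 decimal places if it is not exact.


Sort jobs by processing time (SPT order): [1, 3, 4, 5, 14, 20]
Compute completion times sequentially:
  Job 1: processing = 1, completes at 1
  Job 2: processing = 3, completes at 4
  Job 3: processing = 4, completes at 8
  Job 4: processing = 5, completes at 13
  Job 5: processing = 14, completes at 27
  Job 6: processing = 20, completes at 47
Sum of completion times = 100
Average completion time = 100/6 = 16.6667

16.6667


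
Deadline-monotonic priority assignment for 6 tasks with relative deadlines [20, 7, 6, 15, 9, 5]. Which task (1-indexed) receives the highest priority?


Sort tasks by relative deadline (ascending):
  Task 6: deadline = 5
  Task 3: deadline = 6
  Task 2: deadline = 7
  Task 5: deadline = 9
  Task 4: deadline = 15
  Task 1: deadline = 20
Priority order (highest first): [6, 3, 2, 5, 4, 1]
Highest priority task = 6

6


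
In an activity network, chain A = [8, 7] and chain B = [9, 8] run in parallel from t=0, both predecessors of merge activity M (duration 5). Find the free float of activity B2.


ES(B2) = sum of predecessors on chain B = 9
EF(B2) = ES + duration = 9 + 8 = 17
Successor of B2 is M. ES(M) = max(sum(A), sum(B)) = max(15, 17) = 17
Free float = ES(successor) - EF(current) = 17 - 17 = 0

0


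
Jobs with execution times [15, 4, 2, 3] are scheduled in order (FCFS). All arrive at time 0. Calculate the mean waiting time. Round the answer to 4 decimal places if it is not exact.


FCFS order (as given): [15, 4, 2, 3]
Waiting times:
  Job 1: wait = 0
  Job 2: wait = 15
  Job 3: wait = 19
  Job 4: wait = 21
Sum of waiting times = 55
Average waiting time = 55/4 = 13.75

13.75


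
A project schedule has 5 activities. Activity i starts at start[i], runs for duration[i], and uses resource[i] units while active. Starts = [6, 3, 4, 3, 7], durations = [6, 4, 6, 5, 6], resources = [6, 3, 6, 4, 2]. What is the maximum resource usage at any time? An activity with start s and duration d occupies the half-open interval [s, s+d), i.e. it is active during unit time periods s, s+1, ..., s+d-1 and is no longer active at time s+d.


Each activity i is active on [start_i, start_i + duration_i).
Compute total resource usage per time slot:
  t=0: active resources = [], total = 0
  t=1: active resources = [], total = 0
  t=2: active resources = [], total = 0
  t=3: active resources = [3, 4], total = 7
  t=4: active resources = [3, 6, 4], total = 13
  t=5: active resources = [3, 6, 4], total = 13
  t=6: active resources = [6, 3, 6, 4], total = 19
  t=7: active resources = [6, 6, 4, 2], total = 18
  t=8: active resources = [6, 6, 2], total = 14
  t=9: active resources = [6, 6, 2], total = 14
  t=10: active resources = [6, 2], total = 8
  t=11: active resources = [6, 2], total = 8
  t=12: active resources = [2], total = 2
Peak resource demand = 19

19


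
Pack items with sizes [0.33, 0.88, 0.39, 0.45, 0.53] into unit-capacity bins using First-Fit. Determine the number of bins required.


Place items sequentially using First-Fit:
  Item 0.33 -> new Bin 1
  Item 0.88 -> new Bin 2
  Item 0.39 -> Bin 1 (now 0.72)
  Item 0.45 -> new Bin 3
  Item 0.53 -> Bin 3 (now 0.98)
Total bins used = 3

3


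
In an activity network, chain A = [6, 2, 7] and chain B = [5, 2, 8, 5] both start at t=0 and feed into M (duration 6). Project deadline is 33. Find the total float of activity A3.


Forward pass: ES(A3) = sum of predecessors on chain A = 8
EF = ES + duration = 8 + 7 = 15
Backward pass: LF(M) = deadline = 33; LS(M) = 33 - 6 = 27
LF(A3) = LS(M) - sum(successors on chain A) = 27 - 0 = 27
LS = LF - duration = 27 - 7 = 20
Total float = LS - ES = 20 - 8 = 12

12


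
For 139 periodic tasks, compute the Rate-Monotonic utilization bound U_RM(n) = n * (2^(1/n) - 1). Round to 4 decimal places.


Compute 2^(1/139) = 1.0049991245
Subtract 1: 1.0049991245 - 1 = 0.0049991245
Multiply by n: 139 * 0.0049991245 = 0.6948783055
Round to 4 dp: 0.6949

0.6949


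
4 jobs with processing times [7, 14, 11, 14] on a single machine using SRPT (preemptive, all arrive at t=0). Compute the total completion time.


Since all jobs arrive at t=0, SRPT equals SPT ordering.
SPT order: [7, 11, 14, 14]
Completion times:
  Job 1: p=7, C=7
  Job 2: p=11, C=18
  Job 3: p=14, C=32
  Job 4: p=14, C=46
Total completion time = 7 + 18 + 32 + 46 = 103

103


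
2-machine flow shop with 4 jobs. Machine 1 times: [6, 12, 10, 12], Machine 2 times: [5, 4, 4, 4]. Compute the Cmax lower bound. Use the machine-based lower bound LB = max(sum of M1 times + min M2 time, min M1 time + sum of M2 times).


LB1 = sum(M1 times) + min(M2 times) = 40 + 4 = 44
LB2 = min(M1 times) + sum(M2 times) = 6 + 17 = 23
Lower bound = max(LB1, LB2) = max(44, 23) = 44

44


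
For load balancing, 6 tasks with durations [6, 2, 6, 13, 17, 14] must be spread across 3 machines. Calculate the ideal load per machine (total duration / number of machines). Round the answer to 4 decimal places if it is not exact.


Total processing time = 6 + 2 + 6 + 13 + 17 + 14 = 58
Number of machines = 3
Ideal balanced load = 58 / 3 = 19.3333

19.3333


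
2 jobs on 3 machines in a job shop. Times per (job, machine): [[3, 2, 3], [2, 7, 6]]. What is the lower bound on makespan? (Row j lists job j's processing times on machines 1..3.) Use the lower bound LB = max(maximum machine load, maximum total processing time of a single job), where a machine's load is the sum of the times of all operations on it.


Machine loads:
  Machine 1: 3 + 2 = 5
  Machine 2: 2 + 7 = 9
  Machine 3: 3 + 6 = 9
Max machine load = 9
Job totals:
  Job 1: 8
  Job 2: 15
Max job total = 15
Lower bound = max(9, 15) = 15

15


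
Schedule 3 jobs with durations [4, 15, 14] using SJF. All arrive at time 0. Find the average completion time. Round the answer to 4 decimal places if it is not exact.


SJF order (ascending): [4, 14, 15]
Completion times:
  Job 1: burst=4, C=4
  Job 2: burst=14, C=18
  Job 3: burst=15, C=33
Average completion = 55/3 = 18.3333

18.3333


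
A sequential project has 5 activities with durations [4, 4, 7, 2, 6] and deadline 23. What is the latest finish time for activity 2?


LF(activity 2) = deadline - sum of successor durations
Successors: activities 3 through 5 with durations [7, 2, 6]
Sum of successor durations = 15
LF = 23 - 15 = 8

8


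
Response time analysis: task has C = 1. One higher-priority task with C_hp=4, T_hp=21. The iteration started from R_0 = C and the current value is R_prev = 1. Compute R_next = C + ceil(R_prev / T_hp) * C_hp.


R_next = C + ceil(R_prev / T_hp) * C_hp
ceil(1 / 21) = ceil(0.0476) = 1
Interference = 1 * 4 = 4
R_next = 1 + 4 = 5

5


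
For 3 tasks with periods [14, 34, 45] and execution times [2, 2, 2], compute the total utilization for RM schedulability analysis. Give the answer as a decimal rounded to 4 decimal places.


Compute individual utilizations (exact fractions):
  Task 1: C/T = 2/14 = 1/7 (approx. 0.1429)
  Task 2: C/T = 2/34 = 1/17 (approx. 0.0588)
  Task 3: C/T = 2/45 (approx. 0.0444)
Total utilization U = 1/7 + 1/17 + 2/45 = 1318/5355
Rounded to 4 decimal places: U = 0.2461
RM (Liu & Layland) bound for 3 tasks = 0.779763; compare with U = 1318/5355 (approx. 0.246125)
U <= bound, so schedulable by RM sufficient condition.

0.2461


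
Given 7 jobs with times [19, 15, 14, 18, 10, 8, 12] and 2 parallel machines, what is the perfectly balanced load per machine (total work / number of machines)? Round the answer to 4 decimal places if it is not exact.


Total processing time = 19 + 15 + 14 + 18 + 10 + 8 + 12 = 96
Number of machines = 2
Ideal balanced load = 96 / 2 = 48.0

48.0


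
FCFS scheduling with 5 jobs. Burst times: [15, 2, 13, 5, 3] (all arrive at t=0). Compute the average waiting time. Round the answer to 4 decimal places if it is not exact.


FCFS order (as given): [15, 2, 13, 5, 3]
Waiting times:
  Job 1: wait = 0
  Job 2: wait = 15
  Job 3: wait = 17
  Job 4: wait = 30
  Job 5: wait = 35
Sum of waiting times = 97
Average waiting time = 97/5 = 19.4

19.4


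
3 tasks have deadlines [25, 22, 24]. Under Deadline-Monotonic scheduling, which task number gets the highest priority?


Sort tasks by relative deadline (ascending):
  Task 2: deadline = 22
  Task 3: deadline = 24
  Task 1: deadline = 25
Priority order (highest first): [2, 3, 1]
Highest priority task = 2

2


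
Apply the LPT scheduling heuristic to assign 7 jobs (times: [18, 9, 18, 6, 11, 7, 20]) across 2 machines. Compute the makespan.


Sort jobs in decreasing order (LPT): [20, 18, 18, 11, 9, 7, 6]
Assign each job to the least loaded machine:
  Machine 1: jobs [20, 11, 9, 6], load = 46
  Machine 2: jobs [18, 18, 7], load = 43
Makespan = max load = 46

46


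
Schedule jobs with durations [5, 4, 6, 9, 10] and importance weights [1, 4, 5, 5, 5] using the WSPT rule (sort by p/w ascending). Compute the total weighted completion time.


Compute p/w ratios and sort ascending (WSPT): [(4, 4), (6, 5), (9, 5), (10, 5), (5, 1)]
Compute weighted completion times:
  Job (p=4,w=4): C=4, w*C=4*4=16
  Job (p=6,w=5): C=10, w*C=5*10=50
  Job (p=9,w=5): C=19, w*C=5*19=95
  Job (p=10,w=5): C=29, w*C=5*29=145
  Job (p=5,w=1): C=34, w*C=1*34=34
Total weighted completion time = 340

340


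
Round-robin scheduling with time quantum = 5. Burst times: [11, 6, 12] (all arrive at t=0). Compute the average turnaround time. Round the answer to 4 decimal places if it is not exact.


Time quantum = 5
Execution trace:
  J1 runs 5 units, time = 5
  J2 runs 5 units, time = 10
  J3 runs 5 units, time = 15
  J1 runs 5 units, time = 20
  J2 runs 1 units, time = 21
  J3 runs 5 units, time = 26
  J1 runs 1 units, time = 27
  J3 runs 2 units, time = 29
Finish times: [27, 21, 29]
Average turnaround = 77/3 = 25.6667

25.6667


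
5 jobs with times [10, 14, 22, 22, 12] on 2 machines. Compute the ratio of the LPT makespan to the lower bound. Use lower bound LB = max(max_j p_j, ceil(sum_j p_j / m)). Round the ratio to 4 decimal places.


LPT order: [22, 22, 14, 12, 10]
Machine loads after assignment: [36, 44]
LPT makespan = 44
Lower bound = max(max_job, ceil(total/2)) = max(22, 40) = 40
Ratio = 44 / 40 = 1.1

1.1


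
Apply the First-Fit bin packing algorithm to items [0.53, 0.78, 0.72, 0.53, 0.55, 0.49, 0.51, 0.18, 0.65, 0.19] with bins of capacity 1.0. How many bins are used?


Place items sequentially using First-Fit:
  Item 0.53 -> new Bin 1
  Item 0.78 -> new Bin 2
  Item 0.72 -> new Bin 3
  Item 0.53 -> new Bin 4
  Item 0.55 -> new Bin 5
  Item 0.49 -> new Bin 6
  Item 0.51 -> Bin 6 (now 1.0)
  Item 0.18 -> Bin 1 (now 0.71)
  Item 0.65 -> new Bin 7
  Item 0.19 -> Bin 1 (now 0.9)
Total bins used = 7

7


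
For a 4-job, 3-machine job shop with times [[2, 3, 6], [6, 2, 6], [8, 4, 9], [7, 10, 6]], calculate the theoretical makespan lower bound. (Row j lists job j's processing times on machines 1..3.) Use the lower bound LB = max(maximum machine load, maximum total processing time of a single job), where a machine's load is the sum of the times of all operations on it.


Machine loads:
  Machine 1: 2 + 6 + 8 + 7 = 23
  Machine 2: 3 + 2 + 4 + 10 = 19
  Machine 3: 6 + 6 + 9 + 6 = 27
Max machine load = 27
Job totals:
  Job 1: 11
  Job 2: 14
  Job 3: 21
  Job 4: 23
Max job total = 23
Lower bound = max(27, 23) = 27

27


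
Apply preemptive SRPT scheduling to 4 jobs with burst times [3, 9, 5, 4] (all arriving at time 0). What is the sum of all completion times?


Since all jobs arrive at t=0, SRPT equals SPT ordering.
SPT order: [3, 4, 5, 9]
Completion times:
  Job 1: p=3, C=3
  Job 2: p=4, C=7
  Job 3: p=5, C=12
  Job 4: p=9, C=21
Total completion time = 3 + 7 + 12 + 21 = 43

43


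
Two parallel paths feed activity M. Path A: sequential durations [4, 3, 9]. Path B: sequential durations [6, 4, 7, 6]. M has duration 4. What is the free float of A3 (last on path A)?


ES(A3) = sum of predecessors on chain A = 7
EF(A3) = ES + duration = 7 + 9 = 16
Successor of A3 is M. ES(M) = max(sum(A), sum(B)) = max(16, 23) = 23
Free float = ES(successor) - EF(current) = 23 - 16 = 7

7


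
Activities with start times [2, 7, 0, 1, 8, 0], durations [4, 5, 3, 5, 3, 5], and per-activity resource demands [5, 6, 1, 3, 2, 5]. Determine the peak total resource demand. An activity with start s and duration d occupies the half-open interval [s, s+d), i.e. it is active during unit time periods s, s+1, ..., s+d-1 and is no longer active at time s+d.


Each activity i is active on [start_i, start_i + duration_i).
Compute total resource usage per time slot:
  t=0: active resources = [1, 5], total = 6
  t=1: active resources = [1, 3, 5], total = 9
  t=2: active resources = [5, 1, 3, 5], total = 14
  t=3: active resources = [5, 3, 5], total = 13
  t=4: active resources = [5, 3, 5], total = 13
  t=5: active resources = [5, 3], total = 8
  t=6: active resources = [], total = 0
  t=7: active resources = [6], total = 6
  t=8: active resources = [6, 2], total = 8
  t=9: active resources = [6, 2], total = 8
  t=10: active resources = [6, 2], total = 8
  t=11: active resources = [6], total = 6
Peak resource demand = 14

14


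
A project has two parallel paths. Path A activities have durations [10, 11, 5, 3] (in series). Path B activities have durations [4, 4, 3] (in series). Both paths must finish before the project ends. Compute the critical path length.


Path A total = 10 + 11 + 5 + 3 = 29
Path B total = 4 + 4 + 3 = 11
Critical path = longest path = max(29, 11) = 29

29


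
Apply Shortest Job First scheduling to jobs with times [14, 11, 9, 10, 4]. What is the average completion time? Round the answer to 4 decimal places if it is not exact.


SJF order (ascending): [4, 9, 10, 11, 14]
Completion times:
  Job 1: burst=4, C=4
  Job 2: burst=9, C=13
  Job 3: burst=10, C=23
  Job 4: burst=11, C=34
  Job 5: burst=14, C=48
Average completion = 122/5 = 24.4

24.4


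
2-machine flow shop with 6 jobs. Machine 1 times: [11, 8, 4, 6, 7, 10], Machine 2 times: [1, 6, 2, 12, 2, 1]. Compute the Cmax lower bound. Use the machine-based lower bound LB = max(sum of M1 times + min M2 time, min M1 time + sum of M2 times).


LB1 = sum(M1 times) + min(M2 times) = 46 + 1 = 47
LB2 = min(M1 times) + sum(M2 times) = 4 + 24 = 28
Lower bound = max(LB1, LB2) = max(47, 28) = 47

47


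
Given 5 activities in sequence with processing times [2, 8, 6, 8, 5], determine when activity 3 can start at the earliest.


Activity 3 starts after activities 1 through 2 complete.
Predecessor durations: [2, 8]
ES = 2 + 8 = 10

10


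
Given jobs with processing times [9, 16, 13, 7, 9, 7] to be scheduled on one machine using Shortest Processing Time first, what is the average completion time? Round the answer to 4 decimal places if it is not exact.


Sort jobs by processing time (SPT order): [7, 7, 9, 9, 13, 16]
Compute completion times sequentially:
  Job 1: processing = 7, completes at 7
  Job 2: processing = 7, completes at 14
  Job 3: processing = 9, completes at 23
  Job 4: processing = 9, completes at 32
  Job 5: processing = 13, completes at 45
  Job 6: processing = 16, completes at 61
Sum of completion times = 182
Average completion time = 182/6 = 30.3333

30.3333


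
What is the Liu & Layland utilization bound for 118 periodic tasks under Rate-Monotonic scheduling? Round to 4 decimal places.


Compute 2^(1/118) = 1.0058914152
Subtract 1: 1.0058914152 - 1 = 0.0058914152
Multiply by n: 118 * 0.0058914152 = 0.6951869936
Round to 4 dp: 0.6952

0.6952


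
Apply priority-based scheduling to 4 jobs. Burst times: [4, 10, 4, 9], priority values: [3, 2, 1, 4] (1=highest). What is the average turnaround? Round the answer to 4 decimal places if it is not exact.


Sort by priority (ascending = highest first):
Order: [(1, 4), (2, 10), (3, 4), (4, 9)]
Completion times:
  Priority 1, burst=4, C=4
  Priority 2, burst=10, C=14
  Priority 3, burst=4, C=18
  Priority 4, burst=9, C=27
Average turnaround = 63/4 = 15.75

15.75


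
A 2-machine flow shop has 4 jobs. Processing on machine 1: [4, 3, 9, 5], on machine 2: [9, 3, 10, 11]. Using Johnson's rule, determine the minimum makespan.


Apply Johnson's rule:
  Group 1 (a <= b): [(2, 3, 3), (1, 4, 9), (4, 5, 11), (3, 9, 10)]
  Group 2 (a > b): []
Optimal job order: [2, 1, 4, 3]
Schedule:
  Job 2: M1 done at 3, M2 done at 6
  Job 1: M1 done at 7, M2 done at 16
  Job 4: M1 done at 12, M2 done at 27
  Job 3: M1 done at 21, M2 done at 37
Makespan = 37

37


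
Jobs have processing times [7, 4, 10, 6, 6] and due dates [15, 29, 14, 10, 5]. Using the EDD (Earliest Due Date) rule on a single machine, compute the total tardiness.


Sort by due date (EDD order): [(6, 5), (6, 10), (10, 14), (7, 15), (4, 29)]
Compute completion times and tardiness:
  Job 1: p=6, d=5, C=6, tardiness=max(0,6-5)=1
  Job 2: p=6, d=10, C=12, tardiness=max(0,12-10)=2
  Job 3: p=10, d=14, C=22, tardiness=max(0,22-14)=8
  Job 4: p=7, d=15, C=29, tardiness=max(0,29-15)=14
  Job 5: p=4, d=29, C=33, tardiness=max(0,33-29)=4
Total tardiness = 29

29


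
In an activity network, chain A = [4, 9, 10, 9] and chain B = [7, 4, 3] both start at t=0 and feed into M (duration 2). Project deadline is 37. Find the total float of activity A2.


Forward pass: ES(A2) = sum of predecessors on chain A = 4
EF = ES + duration = 4 + 9 = 13
Backward pass: LF(M) = deadline = 37; LS(M) = 37 - 2 = 35
LF(A2) = LS(M) - sum(successors on chain A) = 35 - 19 = 16
LS = LF - duration = 16 - 9 = 7
Total float = LS - ES = 7 - 4 = 3

3


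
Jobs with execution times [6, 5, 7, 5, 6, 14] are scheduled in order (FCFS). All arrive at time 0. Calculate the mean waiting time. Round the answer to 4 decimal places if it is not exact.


FCFS order (as given): [6, 5, 7, 5, 6, 14]
Waiting times:
  Job 1: wait = 0
  Job 2: wait = 6
  Job 3: wait = 11
  Job 4: wait = 18
  Job 5: wait = 23
  Job 6: wait = 29
Sum of waiting times = 87
Average waiting time = 87/6 = 14.5

14.5


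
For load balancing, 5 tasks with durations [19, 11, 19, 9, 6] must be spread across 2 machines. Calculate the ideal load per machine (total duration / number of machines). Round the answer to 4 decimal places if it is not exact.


Total processing time = 19 + 11 + 19 + 9 + 6 = 64
Number of machines = 2
Ideal balanced load = 64 / 2 = 32.0

32.0


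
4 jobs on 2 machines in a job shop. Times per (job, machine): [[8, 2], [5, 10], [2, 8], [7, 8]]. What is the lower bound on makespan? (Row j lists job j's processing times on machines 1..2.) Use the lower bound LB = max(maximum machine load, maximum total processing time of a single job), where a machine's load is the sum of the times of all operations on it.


Machine loads:
  Machine 1: 8 + 5 + 2 + 7 = 22
  Machine 2: 2 + 10 + 8 + 8 = 28
Max machine load = 28
Job totals:
  Job 1: 10
  Job 2: 15
  Job 3: 10
  Job 4: 15
Max job total = 15
Lower bound = max(28, 15) = 28

28


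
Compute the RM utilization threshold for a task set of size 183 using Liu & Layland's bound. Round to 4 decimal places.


Compute 2^(1/183) = 1.0037948719
Subtract 1: 1.0037948719 - 1 = 0.0037948719
Multiply by n: 183 * 0.0037948719 = 0.6944615577
Round to 4 dp: 0.6945

0.6945


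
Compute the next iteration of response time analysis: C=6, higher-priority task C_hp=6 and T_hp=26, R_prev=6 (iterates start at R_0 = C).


R_next = C + ceil(R_prev / T_hp) * C_hp
ceil(6 / 26) = ceil(0.2308) = 1
Interference = 1 * 6 = 6
R_next = 6 + 6 = 12

12


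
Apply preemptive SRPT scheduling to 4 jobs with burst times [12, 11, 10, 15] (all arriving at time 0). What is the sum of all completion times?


Since all jobs arrive at t=0, SRPT equals SPT ordering.
SPT order: [10, 11, 12, 15]
Completion times:
  Job 1: p=10, C=10
  Job 2: p=11, C=21
  Job 3: p=12, C=33
  Job 4: p=15, C=48
Total completion time = 10 + 21 + 33 + 48 = 112

112


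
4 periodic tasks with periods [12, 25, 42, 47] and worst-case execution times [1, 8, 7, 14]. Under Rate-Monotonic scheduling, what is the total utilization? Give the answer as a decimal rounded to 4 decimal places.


Compute individual utilizations (exact fractions):
  Task 1: C/T = 1/12 (approx. 0.0833)
  Task 2: C/T = 8/25 (approx. 0.32)
  Task 3: C/T = 7/42 = 1/6 (approx. 0.1667)
  Task 4: C/T = 14/47 (approx. 0.2979)
Total utilization U = 1/12 + 8/25 + 1/6 + 14/47 = 4079/4700
Rounded to 4 decimal places: U = 0.8679
RM (Liu & Layland) bound for 4 tasks = 0.756828; compare with U = 4079/4700 (approx. 0.867872)
bound < U <= 1, so the RM sufficient condition is not met (inconclusive; an exact test such as response-time analysis is needed).

0.8679


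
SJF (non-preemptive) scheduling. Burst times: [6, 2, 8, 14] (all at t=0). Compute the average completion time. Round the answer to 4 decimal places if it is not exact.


SJF order (ascending): [2, 6, 8, 14]
Completion times:
  Job 1: burst=2, C=2
  Job 2: burst=6, C=8
  Job 3: burst=8, C=16
  Job 4: burst=14, C=30
Average completion = 56/4 = 14.0

14.0


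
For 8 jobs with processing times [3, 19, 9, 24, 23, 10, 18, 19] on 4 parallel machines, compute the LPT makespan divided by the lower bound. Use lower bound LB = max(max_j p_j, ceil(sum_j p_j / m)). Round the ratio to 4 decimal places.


LPT order: [24, 23, 19, 19, 18, 10, 9, 3]
Machine loads after assignment: [27, 32, 37, 29]
LPT makespan = 37
Lower bound = max(max_job, ceil(total/4)) = max(24, 32) = 32
Ratio = 37 / 32 = 1.1563

1.1563


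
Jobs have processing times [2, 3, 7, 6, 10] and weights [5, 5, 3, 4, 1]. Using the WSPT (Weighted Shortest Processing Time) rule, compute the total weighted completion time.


Compute p/w ratios and sort ascending (WSPT): [(2, 5), (3, 5), (6, 4), (7, 3), (10, 1)]
Compute weighted completion times:
  Job (p=2,w=5): C=2, w*C=5*2=10
  Job (p=3,w=5): C=5, w*C=5*5=25
  Job (p=6,w=4): C=11, w*C=4*11=44
  Job (p=7,w=3): C=18, w*C=3*18=54
  Job (p=10,w=1): C=28, w*C=1*28=28
Total weighted completion time = 161

161


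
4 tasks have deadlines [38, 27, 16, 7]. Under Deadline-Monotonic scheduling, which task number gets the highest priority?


Sort tasks by relative deadline (ascending):
  Task 4: deadline = 7
  Task 3: deadline = 16
  Task 2: deadline = 27
  Task 1: deadline = 38
Priority order (highest first): [4, 3, 2, 1]
Highest priority task = 4

4


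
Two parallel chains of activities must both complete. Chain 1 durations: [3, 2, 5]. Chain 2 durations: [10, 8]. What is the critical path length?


Path A total = 3 + 2 + 5 = 10
Path B total = 10 + 8 = 18
Critical path = longest path = max(10, 18) = 18

18


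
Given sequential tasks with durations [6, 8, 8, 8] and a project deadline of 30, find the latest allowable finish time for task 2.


LF(activity 2) = deadline - sum of successor durations
Successors: activities 3 through 4 with durations [8, 8]
Sum of successor durations = 16
LF = 30 - 16 = 14

14


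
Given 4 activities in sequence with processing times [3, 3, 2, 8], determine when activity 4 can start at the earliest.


Activity 4 starts after activities 1 through 3 complete.
Predecessor durations: [3, 3, 2]
ES = 3 + 3 + 2 = 8

8


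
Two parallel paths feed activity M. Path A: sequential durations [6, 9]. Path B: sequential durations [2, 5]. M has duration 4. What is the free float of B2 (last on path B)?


ES(B2) = sum of predecessors on chain B = 2
EF(B2) = ES + duration = 2 + 5 = 7
Successor of B2 is M. ES(M) = max(sum(A), sum(B)) = max(15, 7) = 15
Free float = ES(successor) - EF(current) = 15 - 7 = 8

8


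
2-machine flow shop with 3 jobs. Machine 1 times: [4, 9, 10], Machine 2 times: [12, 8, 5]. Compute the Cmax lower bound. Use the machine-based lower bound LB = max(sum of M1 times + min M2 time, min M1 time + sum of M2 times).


LB1 = sum(M1 times) + min(M2 times) = 23 + 5 = 28
LB2 = min(M1 times) + sum(M2 times) = 4 + 25 = 29
Lower bound = max(LB1, LB2) = max(28, 29) = 29

29


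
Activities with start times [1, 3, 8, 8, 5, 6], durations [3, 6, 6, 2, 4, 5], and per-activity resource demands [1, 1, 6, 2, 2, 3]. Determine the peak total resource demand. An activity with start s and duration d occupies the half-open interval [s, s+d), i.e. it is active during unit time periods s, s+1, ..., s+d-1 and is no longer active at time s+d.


Each activity i is active on [start_i, start_i + duration_i).
Compute total resource usage per time slot:
  t=0: active resources = [], total = 0
  t=1: active resources = [1], total = 1
  t=2: active resources = [1], total = 1
  t=3: active resources = [1, 1], total = 2
  t=4: active resources = [1], total = 1
  t=5: active resources = [1, 2], total = 3
  t=6: active resources = [1, 2, 3], total = 6
  t=7: active resources = [1, 2, 3], total = 6
  t=8: active resources = [1, 6, 2, 2, 3], total = 14
  t=9: active resources = [6, 2, 3], total = 11
  t=10: active resources = [6, 3], total = 9
  t=11: active resources = [6], total = 6
  t=12: active resources = [6], total = 6
  t=13: active resources = [6], total = 6
Peak resource demand = 14

14


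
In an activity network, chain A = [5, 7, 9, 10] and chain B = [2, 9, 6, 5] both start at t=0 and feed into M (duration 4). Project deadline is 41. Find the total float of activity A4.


Forward pass: ES(A4) = sum of predecessors on chain A = 21
EF = ES + duration = 21 + 10 = 31
Backward pass: LF(M) = deadline = 41; LS(M) = 41 - 4 = 37
LF(A4) = LS(M) - sum(successors on chain A) = 37 - 0 = 37
LS = LF - duration = 37 - 10 = 27
Total float = LS - ES = 27 - 21 = 6

6


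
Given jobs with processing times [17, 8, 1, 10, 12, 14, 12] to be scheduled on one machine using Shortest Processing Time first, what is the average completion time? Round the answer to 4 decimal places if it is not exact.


Sort jobs by processing time (SPT order): [1, 8, 10, 12, 12, 14, 17]
Compute completion times sequentially:
  Job 1: processing = 1, completes at 1
  Job 2: processing = 8, completes at 9
  Job 3: processing = 10, completes at 19
  Job 4: processing = 12, completes at 31
  Job 5: processing = 12, completes at 43
  Job 6: processing = 14, completes at 57
  Job 7: processing = 17, completes at 74
Sum of completion times = 234
Average completion time = 234/7 = 33.4286

33.4286


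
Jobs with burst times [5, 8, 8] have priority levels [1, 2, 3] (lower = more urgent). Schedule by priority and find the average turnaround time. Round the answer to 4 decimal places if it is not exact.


Sort by priority (ascending = highest first):
Order: [(1, 5), (2, 8), (3, 8)]
Completion times:
  Priority 1, burst=5, C=5
  Priority 2, burst=8, C=13
  Priority 3, burst=8, C=21
Average turnaround = 39/3 = 13.0

13.0


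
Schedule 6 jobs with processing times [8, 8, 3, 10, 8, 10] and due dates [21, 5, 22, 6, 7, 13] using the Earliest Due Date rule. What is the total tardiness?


Sort by due date (EDD order): [(8, 5), (10, 6), (8, 7), (10, 13), (8, 21), (3, 22)]
Compute completion times and tardiness:
  Job 1: p=8, d=5, C=8, tardiness=max(0,8-5)=3
  Job 2: p=10, d=6, C=18, tardiness=max(0,18-6)=12
  Job 3: p=8, d=7, C=26, tardiness=max(0,26-7)=19
  Job 4: p=10, d=13, C=36, tardiness=max(0,36-13)=23
  Job 5: p=8, d=21, C=44, tardiness=max(0,44-21)=23
  Job 6: p=3, d=22, C=47, tardiness=max(0,47-22)=25
Total tardiness = 105

105


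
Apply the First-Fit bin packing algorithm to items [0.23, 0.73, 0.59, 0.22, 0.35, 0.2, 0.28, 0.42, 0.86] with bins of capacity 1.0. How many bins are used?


Place items sequentially using First-Fit:
  Item 0.23 -> new Bin 1
  Item 0.73 -> Bin 1 (now 0.96)
  Item 0.59 -> new Bin 2
  Item 0.22 -> Bin 2 (now 0.81)
  Item 0.35 -> new Bin 3
  Item 0.2 -> Bin 3 (now 0.55)
  Item 0.28 -> Bin 3 (now 0.83)
  Item 0.42 -> new Bin 4
  Item 0.86 -> new Bin 5
Total bins used = 5

5


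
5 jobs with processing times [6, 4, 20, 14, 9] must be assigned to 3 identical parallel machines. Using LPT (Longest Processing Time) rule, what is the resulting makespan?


Sort jobs in decreasing order (LPT): [20, 14, 9, 6, 4]
Assign each job to the least loaded machine:
  Machine 1: jobs [20], load = 20
  Machine 2: jobs [14, 4], load = 18
  Machine 3: jobs [9, 6], load = 15
Makespan = max load = 20

20


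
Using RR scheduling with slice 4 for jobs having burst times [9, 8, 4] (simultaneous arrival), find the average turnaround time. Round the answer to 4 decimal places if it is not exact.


Time quantum = 4
Execution trace:
  J1 runs 4 units, time = 4
  J2 runs 4 units, time = 8
  J3 runs 4 units, time = 12
  J1 runs 4 units, time = 16
  J2 runs 4 units, time = 20
  J1 runs 1 units, time = 21
Finish times: [21, 20, 12]
Average turnaround = 53/3 = 17.6667

17.6667


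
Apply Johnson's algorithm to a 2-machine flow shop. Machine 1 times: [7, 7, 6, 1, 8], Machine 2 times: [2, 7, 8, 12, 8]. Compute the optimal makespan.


Apply Johnson's rule:
  Group 1 (a <= b): [(4, 1, 12), (3, 6, 8), (2, 7, 7), (5, 8, 8)]
  Group 2 (a > b): [(1, 7, 2)]
Optimal job order: [4, 3, 2, 5, 1]
Schedule:
  Job 4: M1 done at 1, M2 done at 13
  Job 3: M1 done at 7, M2 done at 21
  Job 2: M1 done at 14, M2 done at 28
  Job 5: M1 done at 22, M2 done at 36
  Job 1: M1 done at 29, M2 done at 38
Makespan = 38

38


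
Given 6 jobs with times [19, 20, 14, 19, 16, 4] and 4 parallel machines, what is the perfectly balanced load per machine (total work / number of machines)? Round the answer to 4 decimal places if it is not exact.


Total processing time = 19 + 20 + 14 + 19 + 16 + 4 = 92
Number of machines = 4
Ideal balanced load = 92 / 4 = 23.0

23.0


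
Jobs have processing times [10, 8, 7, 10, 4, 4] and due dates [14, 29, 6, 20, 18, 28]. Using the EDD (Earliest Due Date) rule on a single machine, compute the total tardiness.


Sort by due date (EDD order): [(7, 6), (10, 14), (4, 18), (10, 20), (4, 28), (8, 29)]
Compute completion times and tardiness:
  Job 1: p=7, d=6, C=7, tardiness=max(0,7-6)=1
  Job 2: p=10, d=14, C=17, tardiness=max(0,17-14)=3
  Job 3: p=4, d=18, C=21, tardiness=max(0,21-18)=3
  Job 4: p=10, d=20, C=31, tardiness=max(0,31-20)=11
  Job 5: p=4, d=28, C=35, tardiness=max(0,35-28)=7
  Job 6: p=8, d=29, C=43, tardiness=max(0,43-29)=14
Total tardiness = 39

39


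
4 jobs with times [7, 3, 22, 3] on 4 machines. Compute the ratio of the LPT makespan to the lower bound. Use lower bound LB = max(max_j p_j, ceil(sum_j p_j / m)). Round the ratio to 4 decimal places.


LPT order: [22, 7, 3, 3]
Machine loads after assignment: [22, 7, 3, 3]
LPT makespan = 22
Lower bound = max(max_job, ceil(total/4)) = max(22, 9) = 22
Ratio = 22 / 22 = 1.0

1.0


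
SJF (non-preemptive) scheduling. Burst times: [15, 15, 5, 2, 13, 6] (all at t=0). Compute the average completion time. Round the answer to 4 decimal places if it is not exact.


SJF order (ascending): [2, 5, 6, 13, 15, 15]
Completion times:
  Job 1: burst=2, C=2
  Job 2: burst=5, C=7
  Job 3: burst=6, C=13
  Job 4: burst=13, C=26
  Job 5: burst=15, C=41
  Job 6: burst=15, C=56
Average completion = 145/6 = 24.1667

24.1667


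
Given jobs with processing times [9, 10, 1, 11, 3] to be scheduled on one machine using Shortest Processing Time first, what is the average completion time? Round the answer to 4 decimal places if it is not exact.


Sort jobs by processing time (SPT order): [1, 3, 9, 10, 11]
Compute completion times sequentially:
  Job 1: processing = 1, completes at 1
  Job 2: processing = 3, completes at 4
  Job 3: processing = 9, completes at 13
  Job 4: processing = 10, completes at 23
  Job 5: processing = 11, completes at 34
Sum of completion times = 75
Average completion time = 75/5 = 15.0

15.0


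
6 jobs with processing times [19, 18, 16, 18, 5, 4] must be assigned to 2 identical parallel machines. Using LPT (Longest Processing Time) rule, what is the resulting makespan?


Sort jobs in decreasing order (LPT): [19, 18, 18, 16, 5, 4]
Assign each job to the least loaded machine:
  Machine 1: jobs [19, 16, 5], load = 40
  Machine 2: jobs [18, 18, 4], load = 40
Makespan = max load = 40

40
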